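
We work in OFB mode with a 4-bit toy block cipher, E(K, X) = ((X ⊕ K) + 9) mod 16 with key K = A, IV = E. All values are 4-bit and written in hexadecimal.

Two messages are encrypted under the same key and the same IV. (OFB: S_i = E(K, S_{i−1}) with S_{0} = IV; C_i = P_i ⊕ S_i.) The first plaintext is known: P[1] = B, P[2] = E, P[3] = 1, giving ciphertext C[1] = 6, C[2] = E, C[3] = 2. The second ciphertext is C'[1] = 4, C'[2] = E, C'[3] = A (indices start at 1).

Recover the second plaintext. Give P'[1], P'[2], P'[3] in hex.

In OFB with a reused IV, both messages share the same keystream S_i, so C_i ⊕ C'_i = P_i ⊕ P'_i and thus P'_i = P_i ⊕ C_i ⊕ C'_i.
P'[1]: B ⊕ 6 ⊕ 4 = 9.
P'[2]: E ⊕ E ⊕ E = E.
P'[3]: 1 ⊕ 2 ⊕ A = 9.

P'[1] = 9, P'[2] = E, P'[3] = 9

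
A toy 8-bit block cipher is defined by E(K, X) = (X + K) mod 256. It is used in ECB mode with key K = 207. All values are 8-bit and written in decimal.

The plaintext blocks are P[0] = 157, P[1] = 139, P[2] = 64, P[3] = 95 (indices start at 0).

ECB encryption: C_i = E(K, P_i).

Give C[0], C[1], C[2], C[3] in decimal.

C[0] = 108, C[1] = 90, C[2] = 15, C[3] = 46

C[0]: E(K, 157) = 108.
C[1]: E(K, 139) = 90.
C[2]: E(K, 64) = 15.
C[3]: E(K, 95) = 46.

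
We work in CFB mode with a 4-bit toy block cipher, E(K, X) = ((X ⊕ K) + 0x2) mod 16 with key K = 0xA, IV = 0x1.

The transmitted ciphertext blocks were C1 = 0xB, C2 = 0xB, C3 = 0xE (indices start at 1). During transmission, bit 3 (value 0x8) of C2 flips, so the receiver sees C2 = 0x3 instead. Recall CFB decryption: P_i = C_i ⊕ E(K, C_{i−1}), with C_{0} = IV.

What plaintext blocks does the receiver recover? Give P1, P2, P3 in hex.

Only C2 changed, to 0x3. In CFB, a change in C_i flips the same bit in P_i and garbles P_{i+1}. Decrypting the received ciphertext:
P1: E(K, 0x1) = 0xD; 0xB ⊕ 0xD = 0x6.
P2: E(K, 0xB) = 0x3; 0x3 ⊕ 0x3 = 0x0.
P3: E(K, 0x3) = 0xB; 0xE ⊕ 0xB = 0x5.
Blocks that differ from the original plaintext: P2, P3.

P1 = 0x6, P2 = 0x0, P3 = 0x5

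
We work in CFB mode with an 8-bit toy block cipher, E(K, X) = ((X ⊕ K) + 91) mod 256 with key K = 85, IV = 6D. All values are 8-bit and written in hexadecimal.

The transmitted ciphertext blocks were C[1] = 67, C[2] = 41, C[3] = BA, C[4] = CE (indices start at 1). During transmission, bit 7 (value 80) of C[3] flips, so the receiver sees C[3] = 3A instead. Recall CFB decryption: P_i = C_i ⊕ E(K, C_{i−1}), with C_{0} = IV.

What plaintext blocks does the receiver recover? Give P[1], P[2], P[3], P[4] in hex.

P[1] = 1E, P[2] = 32, P[3] = 6F, P[4] = 9E

Only C[3] changed, to 3A. In CFB, a change in C_i flips the same bit in P_i and garbles P_{i+1}. Decrypting the received ciphertext:
P[1]: E(K, 6D) = 79; 67 ⊕ 79 = 1E.
P[2]: E(K, 67) = 73; 41 ⊕ 73 = 32.
P[3]: E(K, 41) = 55; 3A ⊕ 55 = 6F.
P[4]: E(K, 3A) = 50; CE ⊕ 50 = 9E.
Blocks that differ from the original plaintext: P[3], P[4].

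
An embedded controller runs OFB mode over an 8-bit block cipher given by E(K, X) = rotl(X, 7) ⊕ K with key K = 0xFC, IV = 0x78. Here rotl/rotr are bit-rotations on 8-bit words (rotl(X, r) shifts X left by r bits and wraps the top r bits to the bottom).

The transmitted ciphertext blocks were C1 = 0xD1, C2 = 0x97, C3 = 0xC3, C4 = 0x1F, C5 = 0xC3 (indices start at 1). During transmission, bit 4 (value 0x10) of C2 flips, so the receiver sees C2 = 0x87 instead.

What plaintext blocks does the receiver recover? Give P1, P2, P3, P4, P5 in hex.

OFB decryption: S_i = E(K, S_{i−1}) with S_{0} = IV; P_i = C_i ⊕ S_i.
Only C2 changed, to 0x87. In OFB, a change in C_i flips the same bit in P_i only; the keystream is unaffected. Decrypting the received ciphertext:
P1: S = E(K, 0x78) = 0xC0; 0xD1 ⊕ 0xC0 = 0x11.
P2: S = E(K, 0xC0) = 0x9C; 0x87 ⊕ 0x9C = 0x1B.
P3: S = E(K, 0x9C) = 0xB2; 0xC3 ⊕ 0xB2 = 0x71.
P4: S = E(K, 0xB2) = 0xA5; 0x1F ⊕ 0xA5 = 0xBA.
P5: S = E(K, 0xA5) = 0x2E; 0xC3 ⊕ 0x2E = 0xED.
Blocks that differ from the original plaintext: P2.

P1 = 0x11, P2 = 0x1B, P3 = 0x71, P4 = 0xBA, P5 = 0xED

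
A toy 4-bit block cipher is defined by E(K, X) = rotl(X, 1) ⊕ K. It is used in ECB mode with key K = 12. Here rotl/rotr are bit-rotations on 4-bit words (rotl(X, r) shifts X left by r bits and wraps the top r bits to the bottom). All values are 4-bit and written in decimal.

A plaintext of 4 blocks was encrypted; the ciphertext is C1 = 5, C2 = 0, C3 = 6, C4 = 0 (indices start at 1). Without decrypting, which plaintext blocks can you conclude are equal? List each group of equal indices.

ECB encrypts each block independently with the same key, so equal ciphertext blocks imply equal plaintext blocks.
C2 = C4 = 0, so P2 = P4.

P2 = P4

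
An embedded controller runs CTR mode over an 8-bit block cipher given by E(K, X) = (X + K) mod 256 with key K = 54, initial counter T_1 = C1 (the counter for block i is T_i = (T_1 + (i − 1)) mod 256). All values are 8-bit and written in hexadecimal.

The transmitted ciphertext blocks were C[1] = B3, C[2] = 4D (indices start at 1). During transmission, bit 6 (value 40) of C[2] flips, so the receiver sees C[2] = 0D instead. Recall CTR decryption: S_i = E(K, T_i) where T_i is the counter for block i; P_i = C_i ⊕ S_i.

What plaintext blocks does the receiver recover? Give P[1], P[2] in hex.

P[1] = A6, P[2] = 1B

Only C[2] changed, to 0D. In CTR, a change in C_i flips the same bit in P_i only; the keystream is unaffected. Decrypting the received ciphertext:
P[1]: T = C1, S = E(K, T) = 15; B3 ⊕ 15 = A6.
P[2]: T = C2, S = E(K, T) = 16; 0D ⊕ 16 = 1B.
Blocks that differ from the original plaintext: P[2].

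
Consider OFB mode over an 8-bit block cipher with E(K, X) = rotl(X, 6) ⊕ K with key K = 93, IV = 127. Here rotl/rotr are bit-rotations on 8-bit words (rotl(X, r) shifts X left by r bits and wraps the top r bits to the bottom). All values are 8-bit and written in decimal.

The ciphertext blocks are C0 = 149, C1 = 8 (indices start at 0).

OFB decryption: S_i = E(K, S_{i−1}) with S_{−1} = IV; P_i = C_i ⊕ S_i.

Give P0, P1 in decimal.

P0 = 23, P1 = 245

P0: S = E(K, 127) = 130; 149 ⊕ 130 = 23.
P1: S = E(K, 130) = 253; 8 ⊕ 253 = 245.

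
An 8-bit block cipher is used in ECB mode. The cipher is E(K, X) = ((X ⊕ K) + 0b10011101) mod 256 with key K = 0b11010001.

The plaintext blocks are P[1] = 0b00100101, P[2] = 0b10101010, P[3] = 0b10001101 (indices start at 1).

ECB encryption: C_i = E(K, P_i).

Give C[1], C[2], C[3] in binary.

C[1]: E(K, 0b00100101) = 0b10010001.
C[2]: E(K, 0b10101010) = 0b00011000.
C[3]: E(K, 0b10001101) = 0b11111001.

C[1] = 0b10010001, C[2] = 0b00011000, C[3] = 0b11111001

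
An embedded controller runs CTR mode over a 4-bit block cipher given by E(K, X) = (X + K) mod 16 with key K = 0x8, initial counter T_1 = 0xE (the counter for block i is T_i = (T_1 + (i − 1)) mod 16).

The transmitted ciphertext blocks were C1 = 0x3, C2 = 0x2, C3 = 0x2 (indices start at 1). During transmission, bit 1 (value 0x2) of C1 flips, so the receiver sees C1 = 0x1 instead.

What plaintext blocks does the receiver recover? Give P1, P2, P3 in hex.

CTR decryption: S_i = E(K, T_i) where T_i is the counter for block i; P_i = C_i ⊕ S_i.
Only C1 changed, to 0x1. In CTR, a change in C_i flips the same bit in P_i only; the keystream is unaffected. Decrypting the received ciphertext:
P1: T = 0xE, S = E(K, T) = 0x6; 0x1 ⊕ 0x6 = 0x7.
P2: T = 0xF, S = E(K, T) = 0x7; 0x2 ⊕ 0x7 = 0x5.
P3: T = 0x0, S = E(K, T) = 0x8; 0x2 ⊕ 0x8 = 0xA.
Blocks that differ from the original plaintext: P1.

P1 = 0x7, P2 = 0x5, P3 = 0xA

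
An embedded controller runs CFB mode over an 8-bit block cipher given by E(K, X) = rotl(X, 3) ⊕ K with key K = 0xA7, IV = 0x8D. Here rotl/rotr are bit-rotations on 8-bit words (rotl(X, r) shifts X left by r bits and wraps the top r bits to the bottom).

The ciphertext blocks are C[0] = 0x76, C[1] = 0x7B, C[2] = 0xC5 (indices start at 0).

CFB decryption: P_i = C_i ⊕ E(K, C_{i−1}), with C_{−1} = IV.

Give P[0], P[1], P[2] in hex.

P[0]: E(K, 0x8D) = 0xCB; 0x76 ⊕ 0xCB = 0xBD.
P[1]: E(K, 0x76) = 0x14; 0x7B ⊕ 0x14 = 0x6F.
P[2]: E(K, 0x7B) = 0x7C; 0xC5 ⊕ 0x7C = 0xB9.

P[0] = 0xBD, P[1] = 0x6F, P[2] = 0xB9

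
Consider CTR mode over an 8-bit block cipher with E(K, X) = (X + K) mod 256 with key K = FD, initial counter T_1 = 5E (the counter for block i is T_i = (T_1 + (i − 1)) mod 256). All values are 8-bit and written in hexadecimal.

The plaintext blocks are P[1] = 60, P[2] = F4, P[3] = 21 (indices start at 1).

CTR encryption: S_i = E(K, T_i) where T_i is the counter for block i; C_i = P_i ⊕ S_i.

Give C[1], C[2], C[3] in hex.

C[1] = 3B, C[2] = A8, C[3] = 7C

C[1]: T = 5E, S = E(K, T) = 5B; 60 ⊕ 5B = 3B.
C[2]: T = 5F, S = E(K, T) = 5C; F4 ⊕ 5C = A8.
C[3]: T = 60, S = E(K, T) = 5D; 21 ⊕ 5D = 7C.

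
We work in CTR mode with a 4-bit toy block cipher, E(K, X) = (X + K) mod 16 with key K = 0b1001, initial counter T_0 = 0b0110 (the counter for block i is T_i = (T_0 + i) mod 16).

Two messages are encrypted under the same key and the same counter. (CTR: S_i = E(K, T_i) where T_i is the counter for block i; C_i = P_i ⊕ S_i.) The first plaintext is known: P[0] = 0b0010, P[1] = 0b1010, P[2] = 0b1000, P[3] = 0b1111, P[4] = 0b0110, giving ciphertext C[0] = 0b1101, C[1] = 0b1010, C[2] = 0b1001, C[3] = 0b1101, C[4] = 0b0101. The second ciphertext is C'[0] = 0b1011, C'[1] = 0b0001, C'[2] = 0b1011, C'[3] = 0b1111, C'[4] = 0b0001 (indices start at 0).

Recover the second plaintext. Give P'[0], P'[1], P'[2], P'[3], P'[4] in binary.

In CTR with a reused counter, both messages share the same keystream S_i, so C_i ⊕ C'_i = P_i ⊕ P'_i and thus P'_i = P_i ⊕ C_i ⊕ C'_i.
P'[0]: 0b0010 ⊕ 0b1101 ⊕ 0b1011 = 0b0100.
P'[1]: 0b1010 ⊕ 0b1010 ⊕ 0b0001 = 0b0001.
P'[2]: 0b1000 ⊕ 0b1001 ⊕ 0b1011 = 0b1010.
P'[3]: 0b1111 ⊕ 0b1101 ⊕ 0b1111 = 0b1101.
P'[4]: 0b0110 ⊕ 0b0101 ⊕ 0b0001 = 0b0010.

P'[0] = 0b0100, P'[1] = 0b0001, P'[2] = 0b1010, P'[3] = 0b1101, P'[4] = 0b0010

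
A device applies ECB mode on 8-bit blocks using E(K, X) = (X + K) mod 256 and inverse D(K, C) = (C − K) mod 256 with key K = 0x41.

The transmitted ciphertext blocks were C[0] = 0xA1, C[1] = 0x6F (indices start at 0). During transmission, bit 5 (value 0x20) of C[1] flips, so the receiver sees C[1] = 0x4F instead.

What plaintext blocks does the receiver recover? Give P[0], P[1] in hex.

ECB decryption: P_i = D(K, C_i).
Only C[1] changed, to 0x4F. In ECB, a change in C_i affects only P_i. Decrypting the received ciphertext:
P[0]: D(K, 0xA1) = 0x60.
P[1]: D(K, 0x4F) = 0x0E.
Blocks that differ from the original plaintext: P[1].

P[0] = 0x60, P[1] = 0x0E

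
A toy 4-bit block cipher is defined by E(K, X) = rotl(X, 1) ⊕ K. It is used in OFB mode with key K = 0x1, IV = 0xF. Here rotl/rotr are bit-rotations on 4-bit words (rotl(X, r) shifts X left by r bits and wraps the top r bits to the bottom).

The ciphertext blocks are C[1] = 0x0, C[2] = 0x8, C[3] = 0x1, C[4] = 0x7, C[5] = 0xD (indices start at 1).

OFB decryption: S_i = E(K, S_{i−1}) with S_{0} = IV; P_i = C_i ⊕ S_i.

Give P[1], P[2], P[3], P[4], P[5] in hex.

P[1] = 0xE, P[2] = 0x4, P[3] = 0x9, P[4] = 0x7, P[5] = 0xC

P[1]: S = E(K, 0xF) = 0xE; 0x0 ⊕ 0xE = 0xE.
P[2]: S = E(K, 0xE) = 0xC; 0x8 ⊕ 0xC = 0x4.
P[3]: S = E(K, 0xC) = 0x8; 0x1 ⊕ 0x8 = 0x9.
P[4]: S = E(K, 0x8) = 0x0; 0x7 ⊕ 0x0 = 0x7.
P[5]: S = E(K, 0x0) = 0x1; 0xD ⊕ 0x1 = 0xC.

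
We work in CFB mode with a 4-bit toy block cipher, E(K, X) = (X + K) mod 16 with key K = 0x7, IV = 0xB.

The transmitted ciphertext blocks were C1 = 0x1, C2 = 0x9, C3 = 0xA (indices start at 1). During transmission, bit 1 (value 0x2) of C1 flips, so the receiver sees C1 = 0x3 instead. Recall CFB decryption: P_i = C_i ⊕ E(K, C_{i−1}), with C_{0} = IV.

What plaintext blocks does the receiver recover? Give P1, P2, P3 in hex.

P1 = 0x1, P2 = 0x3, P3 = 0xA

Only C1 changed, to 0x3. In CFB, a change in C_i flips the same bit in P_i and garbles P_{i+1}. Decrypting the received ciphertext:
P1: E(K, 0xB) = 0x2; 0x3 ⊕ 0x2 = 0x1.
P2: E(K, 0x3) = 0xA; 0x9 ⊕ 0xA = 0x3.
P3: E(K, 0x9) = 0x0; 0xA ⊕ 0x0 = 0xA.
Blocks that differ from the original plaintext: P1, P2.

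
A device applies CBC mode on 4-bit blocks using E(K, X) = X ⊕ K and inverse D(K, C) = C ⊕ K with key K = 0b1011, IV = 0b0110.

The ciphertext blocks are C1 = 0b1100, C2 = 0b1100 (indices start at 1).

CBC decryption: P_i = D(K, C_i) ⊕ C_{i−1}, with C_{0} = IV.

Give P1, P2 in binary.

P1 = 0b0001, P2 = 0b1011

P1: D(K, 0b1100) = 0b0111; 0b0111 ⊕ 0b0110 = 0b0001.
P2: D(K, 0b1100) = 0b0111; 0b0111 ⊕ 0b1100 = 0b1011.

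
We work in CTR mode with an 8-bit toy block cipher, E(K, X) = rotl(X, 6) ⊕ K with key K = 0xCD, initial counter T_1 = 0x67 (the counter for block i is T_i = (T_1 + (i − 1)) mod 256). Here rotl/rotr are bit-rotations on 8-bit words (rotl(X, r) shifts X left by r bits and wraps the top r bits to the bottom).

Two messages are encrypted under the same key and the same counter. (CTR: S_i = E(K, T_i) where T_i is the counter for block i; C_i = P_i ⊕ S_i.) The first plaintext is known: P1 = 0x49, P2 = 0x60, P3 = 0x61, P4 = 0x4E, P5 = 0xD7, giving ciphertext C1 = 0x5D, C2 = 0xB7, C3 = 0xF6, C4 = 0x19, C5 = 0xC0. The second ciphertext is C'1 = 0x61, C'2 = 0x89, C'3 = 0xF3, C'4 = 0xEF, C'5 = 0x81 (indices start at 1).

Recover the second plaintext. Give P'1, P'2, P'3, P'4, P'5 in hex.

In CTR with a reused counter, both messages share the same keystream S_i, so C_i ⊕ C'_i = P_i ⊕ P'_i and thus P'_i = P_i ⊕ C_i ⊕ C'_i.
P'1: 0x49 ⊕ 0x5D ⊕ 0x61 = 0x75.
P'2: 0x60 ⊕ 0xB7 ⊕ 0x89 = 0x5E.
P'3: 0x61 ⊕ 0xF6 ⊕ 0xF3 = 0x64.
P'4: 0x4E ⊕ 0x19 ⊕ 0xEF = 0xB8.
P'5: 0xD7 ⊕ 0xC0 ⊕ 0x81 = 0x96.

P'1 = 0x75, P'2 = 0x5E, P'3 = 0x64, P'4 = 0xB8, P'5 = 0x96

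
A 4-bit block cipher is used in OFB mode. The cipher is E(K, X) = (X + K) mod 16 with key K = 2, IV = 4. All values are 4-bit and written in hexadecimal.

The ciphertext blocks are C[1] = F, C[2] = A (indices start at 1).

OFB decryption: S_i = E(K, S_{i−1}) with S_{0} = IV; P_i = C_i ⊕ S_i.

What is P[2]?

P[1]: S = E(K, 4) = 6; F ⊕ 6 = 9.
P[2]: S = E(K, 6) = 8; A ⊕ 8 = 2.

P[2] = 2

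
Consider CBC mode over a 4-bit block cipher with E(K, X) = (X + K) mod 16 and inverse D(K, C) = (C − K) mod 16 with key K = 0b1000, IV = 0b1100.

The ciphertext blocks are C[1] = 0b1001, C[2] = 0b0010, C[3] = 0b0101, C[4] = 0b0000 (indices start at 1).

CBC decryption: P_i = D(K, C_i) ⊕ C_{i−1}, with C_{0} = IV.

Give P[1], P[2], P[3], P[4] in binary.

P[1]: D(K, 0b1001) = 0b0001; 0b0001 ⊕ 0b1100 = 0b1101.
P[2]: D(K, 0b0010) = 0b1010; 0b1010 ⊕ 0b1001 = 0b0011.
P[3]: D(K, 0b0101) = 0b1101; 0b1101 ⊕ 0b0010 = 0b1111.
P[4]: D(K, 0b0000) = 0b1000; 0b1000 ⊕ 0b0101 = 0b1101.

P[1] = 0b1101, P[2] = 0b0011, P[3] = 0b1111, P[4] = 0b1101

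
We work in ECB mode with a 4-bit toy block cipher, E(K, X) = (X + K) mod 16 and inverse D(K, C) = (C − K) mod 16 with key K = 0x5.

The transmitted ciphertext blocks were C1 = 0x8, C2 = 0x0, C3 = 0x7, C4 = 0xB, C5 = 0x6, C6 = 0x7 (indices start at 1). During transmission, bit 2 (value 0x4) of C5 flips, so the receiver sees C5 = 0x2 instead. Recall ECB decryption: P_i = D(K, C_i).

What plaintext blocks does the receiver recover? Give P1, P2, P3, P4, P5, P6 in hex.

Only C5 changed, to 0x2. In ECB, a change in C_i affects only P_i. Decrypting the received ciphertext:
P1: D(K, 0x8) = 0x3.
P2: D(K, 0x0) = 0xB.
P3: D(K, 0x7) = 0x2.
P4: D(K, 0xB) = 0x6.
P5: D(K, 0x2) = 0xD.
P6: D(K, 0x7) = 0x2.
Blocks that differ from the original plaintext: P5.

P1 = 0x3, P2 = 0xB, P3 = 0x2, P4 = 0x6, P5 = 0xD, P6 = 0x2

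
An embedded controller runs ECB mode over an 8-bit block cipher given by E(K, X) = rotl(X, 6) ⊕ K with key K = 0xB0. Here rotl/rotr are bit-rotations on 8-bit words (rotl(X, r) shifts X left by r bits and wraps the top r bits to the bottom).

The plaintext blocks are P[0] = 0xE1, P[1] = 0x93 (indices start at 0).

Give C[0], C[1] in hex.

ECB encryption: C_i = E(K, P_i).
C[0]: E(K, 0xE1) = 0xC8.
C[1]: E(K, 0x93) = 0x54.

C[0] = 0xC8, C[1] = 0x54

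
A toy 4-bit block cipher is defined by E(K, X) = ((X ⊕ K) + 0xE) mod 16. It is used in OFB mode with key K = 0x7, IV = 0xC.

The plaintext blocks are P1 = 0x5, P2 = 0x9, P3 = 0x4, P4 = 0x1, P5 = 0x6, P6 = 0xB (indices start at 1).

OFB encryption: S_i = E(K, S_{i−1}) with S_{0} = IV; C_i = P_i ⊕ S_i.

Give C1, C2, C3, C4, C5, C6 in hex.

C1 = 0xC, C2 = 0x5, C3 = 0xD, C4 = 0xD, C5 = 0xF, C6 = 0x7

C1: S = E(K, 0xC) = 0x9; 0x5 ⊕ 0x9 = 0xC.
C2: S = E(K, 0x9) = 0xC; 0x9 ⊕ 0xC = 0x5.
C3: S = E(K, 0xC) = 0x9; 0x4 ⊕ 0x9 = 0xD.
C4: S = E(K, 0x9) = 0xC; 0x1 ⊕ 0xC = 0xD.
C5: S = E(K, 0xC) = 0x9; 0x6 ⊕ 0x9 = 0xF.
C6: S = E(K, 0x9) = 0xC; 0xB ⊕ 0xC = 0x7.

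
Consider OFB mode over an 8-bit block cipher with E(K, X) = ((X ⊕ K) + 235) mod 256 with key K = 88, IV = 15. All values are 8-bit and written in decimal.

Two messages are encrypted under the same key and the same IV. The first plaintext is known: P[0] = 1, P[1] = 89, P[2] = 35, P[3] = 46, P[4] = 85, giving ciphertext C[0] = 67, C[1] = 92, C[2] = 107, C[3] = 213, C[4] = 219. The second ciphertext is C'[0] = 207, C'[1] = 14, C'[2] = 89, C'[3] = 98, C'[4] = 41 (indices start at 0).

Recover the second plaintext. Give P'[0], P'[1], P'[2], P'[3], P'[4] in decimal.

In OFB with a reused IV, both messages share the same keystream S_i, so C_i ⊕ C'_i = P_i ⊕ P'_i and thus P'_i = P_i ⊕ C_i ⊕ C'_i.
P'[0]: 1 ⊕ 67 ⊕ 207 = 141.
P'[1]: 89 ⊕ 92 ⊕ 14 = 11.
P'[2]: 35 ⊕ 107 ⊕ 89 = 17.
P'[3]: 46 ⊕ 213 ⊕ 98 = 153.
P'[4]: 85 ⊕ 219 ⊕ 41 = 167.

P'[0] = 141, P'[1] = 11, P'[2] = 17, P'[3] = 153, P'[4] = 167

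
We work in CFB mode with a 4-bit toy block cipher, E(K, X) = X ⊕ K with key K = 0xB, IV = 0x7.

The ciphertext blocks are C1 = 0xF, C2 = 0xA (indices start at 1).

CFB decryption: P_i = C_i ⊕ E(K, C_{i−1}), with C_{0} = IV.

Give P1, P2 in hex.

P1 = 0x3, P2 = 0xE

P1: E(K, 0x7) = 0xC; 0xF ⊕ 0xC = 0x3.
P2: E(K, 0xF) = 0x4; 0xA ⊕ 0x4 = 0xE.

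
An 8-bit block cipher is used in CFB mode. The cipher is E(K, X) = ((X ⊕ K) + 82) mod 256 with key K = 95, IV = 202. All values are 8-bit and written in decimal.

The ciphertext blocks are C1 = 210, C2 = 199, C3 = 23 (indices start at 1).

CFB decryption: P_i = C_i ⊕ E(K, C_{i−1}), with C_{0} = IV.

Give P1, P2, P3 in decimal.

P1 = 53, P2 = 24, P3 = 253

P1: E(K, 202) = 231; 210 ⊕ 231 = 53.
P2: E(K, 210) = 223; 199 ⊕ 223 = 24.
P3: E(K, 199) = 234; 23 ⊕ 234 = 253.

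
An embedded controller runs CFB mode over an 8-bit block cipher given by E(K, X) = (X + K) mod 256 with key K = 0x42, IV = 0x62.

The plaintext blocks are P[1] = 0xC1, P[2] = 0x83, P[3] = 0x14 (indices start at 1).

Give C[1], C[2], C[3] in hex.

C[1] = 0x65, C[2] = 0x24, C[3] = 0x72

CFB encryption: C_i = P_i ⊕ E(K, C_{i−1}), with C_{0} = IV.
C[1]: E(K, 0x62) = 0xA4; 0xC1 ⊕ 0xA4 = 0x65.
C[2]: E(K, 0x65) = 0xA7; 0x83 ⊕ 0xA7 = 0x24.
C[3]: E(K, 0x24) = 0x66; 0x14 ⊕ 0x66 = 0x72.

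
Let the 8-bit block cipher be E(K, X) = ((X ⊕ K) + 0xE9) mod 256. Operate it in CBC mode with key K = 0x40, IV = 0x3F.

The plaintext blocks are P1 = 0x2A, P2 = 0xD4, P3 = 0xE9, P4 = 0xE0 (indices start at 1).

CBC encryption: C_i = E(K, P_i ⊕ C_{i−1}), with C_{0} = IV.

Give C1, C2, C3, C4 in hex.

C1: P1 ⊕ 0x3F = 0x15; E(K, 0x15) = 0x3E.
C2: P2 ⊕ 0x3E = 0xEA; E(K, 0xEA) = 0x93.
C3: P3 ⊕ 0x93 = 0x7A; E(K, 0x7A) = 0x23.
C4: P4 ⊕ 0x23 = 0xC3; E(K, 0xC3) = 0x6C.

C1 = 0x3E, C2 = 0x93, C3 = 0x23, C4 = 0x6C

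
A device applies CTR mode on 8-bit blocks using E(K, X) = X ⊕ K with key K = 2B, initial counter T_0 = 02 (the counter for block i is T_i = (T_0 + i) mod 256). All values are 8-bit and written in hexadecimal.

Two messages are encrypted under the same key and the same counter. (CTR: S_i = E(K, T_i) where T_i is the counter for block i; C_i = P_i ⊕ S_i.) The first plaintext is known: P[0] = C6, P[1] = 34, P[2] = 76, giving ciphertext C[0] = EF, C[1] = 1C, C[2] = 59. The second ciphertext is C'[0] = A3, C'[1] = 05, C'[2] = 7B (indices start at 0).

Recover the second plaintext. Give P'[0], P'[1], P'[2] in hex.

In CTR with a reused counter, both messages share the same keystream S_i, so C_i ⊕ C'_i = P_i ⊕ P'_i and thus P'_i = P_i ⊕ C_i ⊕ C'_i.
P'[0]: C6 ⊕ EF ⊕ A3 = 8A.
P'[1]: 34 ⊕ 1C ⊕ 05 = 2D.
P'[2]: 76 ⊕ 59 ⊕ 7B = 54.

P'[0] = 8A, P'[1] = 2D, P'[2] = 54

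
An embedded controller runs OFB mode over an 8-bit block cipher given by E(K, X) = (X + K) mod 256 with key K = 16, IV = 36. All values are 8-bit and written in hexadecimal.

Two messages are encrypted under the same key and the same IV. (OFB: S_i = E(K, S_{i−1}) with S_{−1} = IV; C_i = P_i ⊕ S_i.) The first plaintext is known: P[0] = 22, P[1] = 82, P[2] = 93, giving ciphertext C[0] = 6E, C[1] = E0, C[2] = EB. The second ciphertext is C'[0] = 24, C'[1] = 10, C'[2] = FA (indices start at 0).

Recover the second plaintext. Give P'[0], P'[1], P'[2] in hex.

In OFB with a reused IV, both messages share the same keystream S_i, so C_i ⊕ C'_i = P_i ⊕ P'_i and thus P'_i = P_i ⊕ C_i ⊕ C'_i.
P'[0]: 22 ⊕ 6E ⊕ 24 = 68.
P'[1]: 82 ⊕ E0 ⊕ 10 = 72.
P'[2]: 93 ⊕ EB ⊕ FA = 82.

P'[0] = 68, P'[1] = 72, P'[2] = 82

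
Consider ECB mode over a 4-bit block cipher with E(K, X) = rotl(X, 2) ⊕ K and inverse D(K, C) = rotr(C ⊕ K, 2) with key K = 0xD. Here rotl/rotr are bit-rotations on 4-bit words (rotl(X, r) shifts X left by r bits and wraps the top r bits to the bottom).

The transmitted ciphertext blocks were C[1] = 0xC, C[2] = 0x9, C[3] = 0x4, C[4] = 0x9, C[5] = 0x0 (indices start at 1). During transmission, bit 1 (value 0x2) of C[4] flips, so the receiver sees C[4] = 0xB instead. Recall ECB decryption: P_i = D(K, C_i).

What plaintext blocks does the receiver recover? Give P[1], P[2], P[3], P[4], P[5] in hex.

Only C[4] changed, to 0xB. In ECB, a change in C_i affects only P_i. Decrypting the received ciphertext:
P[1]: D(K, 0xC) = 0x4.
P[2]: D(K, 0x9) = 0x1.
P[3]: D(K, 0x4) = 0x6.
P[4]: D(K, 0xB) = 0x9.
P[5]: D(K, 0x0) = 0x7.
Blocks that differ from the original plaintext: P[4].

P[1] = 0x4, P[2] = 0x1, P[3] = 0x6, P[4] = 0x9, P[5] = 0x7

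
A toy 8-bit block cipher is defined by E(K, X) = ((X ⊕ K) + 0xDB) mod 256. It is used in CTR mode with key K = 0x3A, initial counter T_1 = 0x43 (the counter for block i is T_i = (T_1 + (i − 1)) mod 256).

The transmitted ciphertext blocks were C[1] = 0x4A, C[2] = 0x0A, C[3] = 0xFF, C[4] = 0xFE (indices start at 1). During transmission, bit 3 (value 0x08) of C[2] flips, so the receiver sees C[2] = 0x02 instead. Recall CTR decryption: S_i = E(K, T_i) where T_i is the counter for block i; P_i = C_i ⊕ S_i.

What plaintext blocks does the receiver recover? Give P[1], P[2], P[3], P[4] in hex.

Only C[2] changed, to 0x02. In CTR, a change in C_i flips the same bit in P_i only; the keystream is unaffected. Decrypting the received ciphertext:
P[1]: T = 0x43, S = E(K, T) = 0x54; 0x4A ⊕ 0x54 = 0x1E.
P[2]: T = 0x44, S = E(K, T) = 0x59; 0x02 ⊕ 0x59 = 0x5B.
P[3]: T = 0x45, S = E(K, T) = 0x5A; 0xFF ⊕ 0x5A = 0xA5.
P[4]: T = 0x46, S = E(K, T) = 0x57; 0xFE ⊕ 0x57 = 0xA9.
Blocks that differ from the original plaintext: P[2].

P[1] = 0x1E, P[2] = 0x5B, P[3] = 0xA5, P[4] = 0xA9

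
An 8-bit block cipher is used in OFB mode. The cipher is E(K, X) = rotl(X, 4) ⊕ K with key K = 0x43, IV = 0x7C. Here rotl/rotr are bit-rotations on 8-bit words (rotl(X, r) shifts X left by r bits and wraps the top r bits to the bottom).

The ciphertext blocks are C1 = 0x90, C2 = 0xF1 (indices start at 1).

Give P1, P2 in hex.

OFB decryption: S_i = E(K, S_{i−1}) with S_{0} = IV; P_i = C_i ⊕ S_i.
P1: S = E(K, 0x7C) = 0x84; 0x90 ⊕ 0x84 = 0x14.
P2: S = E(K, 0x84) = 0x0B; 0xF1 ⊕ 0x0B = 0xFA.

P1 = 0x14, P2 = 0xFA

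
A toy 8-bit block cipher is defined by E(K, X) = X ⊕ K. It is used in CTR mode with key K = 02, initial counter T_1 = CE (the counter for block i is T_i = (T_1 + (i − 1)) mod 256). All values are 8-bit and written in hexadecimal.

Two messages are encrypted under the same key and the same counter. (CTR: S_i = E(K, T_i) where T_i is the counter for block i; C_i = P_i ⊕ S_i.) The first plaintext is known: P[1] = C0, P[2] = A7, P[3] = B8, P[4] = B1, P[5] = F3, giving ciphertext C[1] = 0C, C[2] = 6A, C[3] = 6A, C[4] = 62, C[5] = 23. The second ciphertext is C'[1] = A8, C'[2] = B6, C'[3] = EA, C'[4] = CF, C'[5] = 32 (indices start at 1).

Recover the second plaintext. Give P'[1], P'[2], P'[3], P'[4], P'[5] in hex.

P'[1] = 64, P'[2] = 7B, P'[3] = 38, P'[4] = 1C, P'[5] = E2

In CTR with a reused counter, both messages share the same keystream S_i, so C_i ⊕ C'_i = P_i ⊕ P'_i and thus P'_i = P_i ⊕ C_i ⊕ C'_i.
P'[1]: C0 ⊕ 0C ⊕ A8 = 64.
P'[2]: A7 ⊕ 6A ⊕ B6 = 7B.
P'[3]: B8 ⊕ 6A ⊕ EA = 38.
P'[4]: B1 ⊕ 62 ⊕ CF = 1C.
P'[5]: F3 ⊕ 23 ⊕ 32 = E2.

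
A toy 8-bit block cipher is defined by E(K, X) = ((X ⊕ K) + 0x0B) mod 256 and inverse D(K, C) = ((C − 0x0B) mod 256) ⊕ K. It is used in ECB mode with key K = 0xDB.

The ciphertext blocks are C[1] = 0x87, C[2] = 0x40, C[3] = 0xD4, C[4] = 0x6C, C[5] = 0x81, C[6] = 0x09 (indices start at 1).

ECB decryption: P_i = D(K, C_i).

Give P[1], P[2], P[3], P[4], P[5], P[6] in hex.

P[1]: D(K, 0x87) = 0xA7.
P[2]: D(K, 0x40) = 0xEE.
P[3]: D(K, 0xD4) = 0x12.
P[4]: D(K, 0x6C) = 0xBA.
P[5]: D(K, 0x81) = 0xAD.
P[6]: D(K, 0x09) = 0x25.

P[1] = 0xA7, P[2] = 0xEE, P[3] = 0x12, P[4] = 0xBA, P[5] = 0xAD, P[6] = 0x25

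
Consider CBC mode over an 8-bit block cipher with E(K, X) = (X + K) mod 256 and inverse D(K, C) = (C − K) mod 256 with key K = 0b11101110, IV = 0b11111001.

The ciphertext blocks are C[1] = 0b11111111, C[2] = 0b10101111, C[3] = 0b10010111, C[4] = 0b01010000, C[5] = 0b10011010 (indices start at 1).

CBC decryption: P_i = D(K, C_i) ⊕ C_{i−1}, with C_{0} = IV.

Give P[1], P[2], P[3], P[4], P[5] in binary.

P[1] = 0b11101000, P[2] = 0b00111110, P[3] = 0b00000110, P[4] = 0b11110101, P[5] = 0b11111100

P[1]: D(K, 0b11111111) = 0b00010001; 0b00010001 ⊕ 0b11111001 = 0b11101000.
P[2]: D(K, 0b10101111) = 0b11000001; 0b11000001 ⊕ 0b11111111 = 0b00111110.
P[3]: D(K, 0b10010111) = 0b10101001; 0b10101001 ⊕ 0b10101111 = 0b00000110.
P[4]: D(K, 0b01010000) = 0b01100010; 0b01100010 ⊕ 0b10010111 = 0b11110101.
P[5]: D(K, 0b10011010) = 0b10101100; 0b10101100 ⊕ 0b01010000 = 0b11111100.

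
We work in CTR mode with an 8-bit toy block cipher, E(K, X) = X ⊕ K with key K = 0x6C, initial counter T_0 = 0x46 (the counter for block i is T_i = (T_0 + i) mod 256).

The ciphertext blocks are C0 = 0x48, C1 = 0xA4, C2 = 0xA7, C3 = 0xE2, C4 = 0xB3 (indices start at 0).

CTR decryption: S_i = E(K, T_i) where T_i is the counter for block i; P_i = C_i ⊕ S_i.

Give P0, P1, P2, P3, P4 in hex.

P0 = 0x62, P1 = 0x8F, P2 = 0x83, P3 = 0xC7, P4 = 0x95

P0: T = 0x46, S = E(K, T) = 0x2A; 0x48 ⊕ 0x2A = 0x62.
P1: T = 0x47, S = E(K, T) = 0x2B; 0xA4 ⊕ 0x2B = 0x8F.
P2: T = 0x48, S = E(K, T) = 0x24; 0xA7 ⊕ 0x24 = 0x83.
P3: T = 0x49, S = E(K, T) = 0x25; 0xE2 ⊕ 0x25 = 0xC7.
P4: T = 0x4A, S = E(K, T) = 0x26; 0xB3 ⊕ 0x26 = 0x95.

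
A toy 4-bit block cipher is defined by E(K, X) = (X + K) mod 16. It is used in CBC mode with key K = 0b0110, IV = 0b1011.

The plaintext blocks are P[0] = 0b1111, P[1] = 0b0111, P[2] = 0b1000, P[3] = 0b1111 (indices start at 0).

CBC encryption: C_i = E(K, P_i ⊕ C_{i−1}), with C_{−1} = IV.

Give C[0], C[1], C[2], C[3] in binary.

C[0]: P[0] ⊕ 0b1011 = 0b0100; E(K, 0b0100) = 0b1010.
C[1]: P[1] ⊕ 0b1010 = 0b1101; E(K, 0b1101) = 0b0011.
C[2]: P[2] ⊕ 0b0011 = 0b1011; E(K, 0b1011) = 0b0001.
C[3]: P[3] ⊕ 0b0001 = 0b1110; E(K, 0b1110) = 0b0100.

C[0] = 0b1010, C[1] = 0b0011, C[2] = 0b0001, C[3] = 0b0100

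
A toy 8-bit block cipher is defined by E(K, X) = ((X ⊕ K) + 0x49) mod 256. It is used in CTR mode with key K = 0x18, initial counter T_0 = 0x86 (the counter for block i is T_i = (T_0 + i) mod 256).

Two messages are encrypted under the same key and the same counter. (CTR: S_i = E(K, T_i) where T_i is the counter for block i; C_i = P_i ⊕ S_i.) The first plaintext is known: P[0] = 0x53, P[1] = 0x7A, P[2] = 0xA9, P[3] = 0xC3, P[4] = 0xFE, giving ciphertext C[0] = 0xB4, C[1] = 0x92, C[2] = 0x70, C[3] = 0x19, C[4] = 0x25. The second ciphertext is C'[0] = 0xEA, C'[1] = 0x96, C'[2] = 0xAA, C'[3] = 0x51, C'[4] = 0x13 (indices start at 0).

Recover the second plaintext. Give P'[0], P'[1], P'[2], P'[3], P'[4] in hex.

In CTR with a reused counter, both messages share the same keystream S_i, so C_i ⊕ C'_i = P_i ⊕ P'_i and thus P'_i = P_i ⊕ C_i ⊕ C'_i.
P'[0]: 0x53 ⊕ 0xB4 ⊕ 0xEA = 0x0D.
P'[1]: 0x7A ⊕ 0x92 ⊕ 0x96 = 0x7E.
P'[2]: 0xA9 ⊕ 0x70 ⊕ 0xAA = 0x73.
P'[3]: 0xC3 ⊕ 0x19 ⊕ 0x51 = 0x8B.
P'[4]: 0xFE ⊕ 0x25 ⊕ 0x13 = 0xC8.

P'[0] = 0x0D, P'[1] = 0x7E, P'[2] = 0x73, P'[3] = 0x8B, P'[4] = 0xC8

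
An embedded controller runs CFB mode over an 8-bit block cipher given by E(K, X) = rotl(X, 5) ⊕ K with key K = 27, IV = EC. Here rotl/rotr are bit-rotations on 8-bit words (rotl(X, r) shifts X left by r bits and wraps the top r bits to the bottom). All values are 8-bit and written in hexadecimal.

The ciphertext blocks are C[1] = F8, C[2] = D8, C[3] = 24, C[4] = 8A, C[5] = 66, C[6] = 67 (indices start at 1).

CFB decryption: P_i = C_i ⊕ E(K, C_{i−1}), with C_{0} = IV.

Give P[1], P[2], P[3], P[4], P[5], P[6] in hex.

P[1] = 42, P[2] = E0, P[3] = 18, P[4] = 29, P[5] = 10, P[6] = 8C

P[1]: E(K, EC) = BA; F8 ⊕ BA = 42.
P[2]: E(K, F8) = 38; D8 ⊕ 38 = E0.
P[3]: E(K, D8) = 3C; 24 ⊕ 3C = 18.
P[4]: E(K, 24) = A3; 8A ⊕ A3 = 29.
P[5]: E(K, 8A) = 76; 66 ⊕ 76 = 10.
P[6]: E(K, 66) = EB; 67 ⊕ EB = 8C.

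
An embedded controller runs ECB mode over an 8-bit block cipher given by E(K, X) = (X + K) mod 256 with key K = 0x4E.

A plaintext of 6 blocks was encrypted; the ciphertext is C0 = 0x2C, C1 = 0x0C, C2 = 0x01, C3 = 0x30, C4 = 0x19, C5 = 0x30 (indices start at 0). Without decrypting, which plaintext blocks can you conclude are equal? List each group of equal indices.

P3 = P5

ECB encrypts each block independently with the same key, so equal ciphertext blocks imply equal plaintext blocks.
C3 = C5 = 0x30, so P3 = P5.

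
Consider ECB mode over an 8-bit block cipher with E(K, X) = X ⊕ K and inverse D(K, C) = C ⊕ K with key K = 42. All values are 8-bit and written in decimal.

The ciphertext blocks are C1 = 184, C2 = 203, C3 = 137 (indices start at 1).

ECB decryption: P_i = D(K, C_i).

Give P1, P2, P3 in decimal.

P1: D(K, 184) = 146.
P2: D(K, 203) = 225.
P3: D(K, 137) = 163.

P1 = 146, P2 = 225, P3 = 163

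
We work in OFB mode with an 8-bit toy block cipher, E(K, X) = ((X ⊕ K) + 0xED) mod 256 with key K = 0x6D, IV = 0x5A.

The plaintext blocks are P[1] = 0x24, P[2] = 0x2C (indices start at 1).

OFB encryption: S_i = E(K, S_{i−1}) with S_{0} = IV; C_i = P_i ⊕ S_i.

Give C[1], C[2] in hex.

C[1]: S = E(K, 0x5A) = 0x24; 0x24 ⊕ 0x24 = 0x00.
C[2]: S = E(K, 0x24) = 0x36; 0x2C ⊕ 0x36 = 0x1A.

C[1] = 0x00, C[2] = 0x1A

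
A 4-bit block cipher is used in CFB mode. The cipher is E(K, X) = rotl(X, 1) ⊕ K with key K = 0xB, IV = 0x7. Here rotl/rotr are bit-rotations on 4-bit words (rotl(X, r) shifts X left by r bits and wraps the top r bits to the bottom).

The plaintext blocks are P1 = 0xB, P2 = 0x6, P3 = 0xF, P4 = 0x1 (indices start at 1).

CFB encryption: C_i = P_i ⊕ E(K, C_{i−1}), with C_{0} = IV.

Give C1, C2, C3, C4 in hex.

C1: E(K, 0x7) = 0x5; 0xB ⊕ 0x5 = 0xE.
C2: E(K, 0xE) = 0x6; 0x6 ⊕ 0x6 = 0x0.
C3: E(K, 0x0) = 0xB; 0xF ⊕ 0xB = 0x4.
C4: E(K, 0x4) = 0x3; 0x1 ⊕ 0x3 = 0x2.

C1 = 0xE, C2 = 0x0, C3 = 0x4, C4 = 0x2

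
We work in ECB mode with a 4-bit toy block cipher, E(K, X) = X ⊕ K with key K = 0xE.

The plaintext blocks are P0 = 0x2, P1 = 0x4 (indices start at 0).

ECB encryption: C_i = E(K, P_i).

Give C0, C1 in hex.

C0 = 0xC, C1 = 0xA

C0: E(K, 0x2) = 0xC.
C1: E(K, 0x4) = 0xA.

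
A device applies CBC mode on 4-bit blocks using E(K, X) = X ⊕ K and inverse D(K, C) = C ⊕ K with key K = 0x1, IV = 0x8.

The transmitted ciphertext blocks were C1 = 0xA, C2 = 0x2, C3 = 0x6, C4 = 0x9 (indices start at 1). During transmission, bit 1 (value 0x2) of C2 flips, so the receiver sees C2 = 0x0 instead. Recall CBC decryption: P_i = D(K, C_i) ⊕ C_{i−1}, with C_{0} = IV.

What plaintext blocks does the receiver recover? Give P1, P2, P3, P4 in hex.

P1 = 0x3, P2 = 0xB, P3 = 0x7, P4 = 0xE

Only C2 changed, to 0x0. In CBC, a change in C_i garbles P_i and flips the same bit in P_{i+1}. Decrypting the received ciphertext:
P1: D(K, 0xA) = 0xB; 0xB ⊕ 0x8 = 0x3.
P2: D(K, 0x0) = 0x1; 0x1 ⊕ 0xA = 0xB.
P3: D(K, 0x6) = 0x7; 0x7 ⊕ 0x0 = 0x7.
P4: D(K, 0x9) = 0x8; 0x8 ⊕ 0x6 = 0xE.
Blocks that differ from the original plaintext: P2, P3.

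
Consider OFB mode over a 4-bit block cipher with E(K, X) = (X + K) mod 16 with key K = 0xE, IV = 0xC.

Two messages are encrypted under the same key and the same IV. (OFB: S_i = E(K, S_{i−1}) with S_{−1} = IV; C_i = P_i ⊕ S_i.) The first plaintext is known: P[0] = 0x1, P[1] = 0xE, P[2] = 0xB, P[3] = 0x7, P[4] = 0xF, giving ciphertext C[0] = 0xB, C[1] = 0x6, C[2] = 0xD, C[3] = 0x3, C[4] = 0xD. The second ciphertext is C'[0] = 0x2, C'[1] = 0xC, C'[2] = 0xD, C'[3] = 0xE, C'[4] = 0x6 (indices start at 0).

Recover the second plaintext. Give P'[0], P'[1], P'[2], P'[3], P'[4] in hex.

P'[0] = 0x8, P'[1] = 0x4, P'[2] = 0xB, P'[3] = 0xA, P'[4] = 0x4

In OFB with a reused IV, both messages share the same keystream S_i, so C_i ⊕ C'_i = P_i ⊕ P'_i and thus P'_i = P_i ⊕ C_i ⊕ C'_i.
P'[0]: 0x1 ⊕ 0xB ⊕ 0x2 = 0x8.
P'[1]: 0xE ⊕ 0x6 ⊕ 0xC = 0x4.
P'[2]: 0xB ⊕ 0xD ⊕ 0xD = 0xB.
P'[3]: 0x7 ⊕ 0x3 ⊕ 0xE = 0xA.
P'[4]: 0xF ⊕ 0xD ⊕ 0x6 = 0x4.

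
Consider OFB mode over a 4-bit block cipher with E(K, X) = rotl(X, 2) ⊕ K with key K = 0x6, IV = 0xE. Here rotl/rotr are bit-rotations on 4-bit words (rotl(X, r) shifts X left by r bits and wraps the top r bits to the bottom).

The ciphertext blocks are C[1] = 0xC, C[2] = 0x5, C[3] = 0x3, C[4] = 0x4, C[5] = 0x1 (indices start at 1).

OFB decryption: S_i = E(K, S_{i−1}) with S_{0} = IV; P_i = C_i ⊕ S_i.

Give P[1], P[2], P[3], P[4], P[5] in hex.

P[1]: S = E(K, 0xE) = 0xD; 0xC ⊕ 0xD = 0x1.
P[2]: S = E(K, 0xD) = 0x1; 0x5 ⊕ 0x1 = 0x4.
P[3]: S = E(K, 0x1) = 0x2; 0x3 ⊕ 0x2 = 0x1.
P[4]: S = E(K, 0x2) = 0xE; 0x4 ⊕ 0xE = 0xA.
P[5]: S = E(K, 0xE) = 0xD; 0x1 ⊕ 0xD = 0xC.

P[1] = 0x1, P[2] = 0x4, P[3] = 0x1, P[4] = 0xA, P[5] = 0xC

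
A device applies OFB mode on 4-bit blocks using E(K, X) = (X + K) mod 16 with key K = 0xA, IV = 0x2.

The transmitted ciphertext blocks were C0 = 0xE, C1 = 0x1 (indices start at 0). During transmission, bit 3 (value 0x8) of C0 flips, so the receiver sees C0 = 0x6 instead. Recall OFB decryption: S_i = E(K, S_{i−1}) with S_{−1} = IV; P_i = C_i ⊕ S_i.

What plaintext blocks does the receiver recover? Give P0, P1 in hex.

Only C0 changed, to 0x6. In OFB, a change in C_i flips the same bit in P_i only; the keystream is unaffected. Decrypting the received ciphertext:
P0: S = E(K, 0x2) = 0xC; 0x6 ⊕ 0xC = 0xA.
P1: S = E(K, 0xC) = 0x6; 0x1 ⊕ 0x6 = 0x7.
Blocks that differ from the original plaintext: P0.

P0 = 0xA, P1 = 0x7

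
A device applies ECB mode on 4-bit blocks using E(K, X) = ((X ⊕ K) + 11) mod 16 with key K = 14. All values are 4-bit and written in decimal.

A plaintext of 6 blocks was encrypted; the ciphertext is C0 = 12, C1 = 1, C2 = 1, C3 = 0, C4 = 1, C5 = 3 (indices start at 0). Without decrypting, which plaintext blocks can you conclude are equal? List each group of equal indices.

ECB encrypts each block independently with the same key, so equal ciphertext blocks imply equal plaintext blocks.
C1 = C2 = C4 = 1, so P1 = P2 = P4.

P1 = P2 = P4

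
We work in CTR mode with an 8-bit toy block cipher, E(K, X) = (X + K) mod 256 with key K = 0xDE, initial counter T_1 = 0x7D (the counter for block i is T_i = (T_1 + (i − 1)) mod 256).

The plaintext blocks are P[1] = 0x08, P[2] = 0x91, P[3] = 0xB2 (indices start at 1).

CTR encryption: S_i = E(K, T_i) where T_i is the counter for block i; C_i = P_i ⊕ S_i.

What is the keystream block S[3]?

C[1]: T = 0x7D, S = E(K, T) = 0x5B; 0x08 ⊕ 0x5B = 0x53.
C[2]: T = 0x7E, S = E(K, T) = 0x5C; 0x91 ⊕ 0x5C = 0xCD.
C[3]: T = 0x7F, S = E(K, T) = 0x5D; 0xB2 ⊕ 0x5D = 0xEF.
So S[3] = 0x5D.

0x5D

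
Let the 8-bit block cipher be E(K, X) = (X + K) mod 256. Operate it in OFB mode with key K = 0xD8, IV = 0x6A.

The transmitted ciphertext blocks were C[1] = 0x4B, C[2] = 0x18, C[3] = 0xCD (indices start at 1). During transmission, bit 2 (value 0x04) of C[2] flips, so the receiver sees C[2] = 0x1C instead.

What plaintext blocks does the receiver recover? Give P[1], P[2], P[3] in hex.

P[1] = 0x09, P[2] = 0x06, P[3] = 0x3F

OFB decryption: S_i = E(K, S_{i−1}) with S_{0} = IV; P_i = C_i ⊕ S_i.
Only C[2] changed, to 0x1C. In OFB, a change in C_i flips the same bit in P_i only; the keystream is unaffected. Decrypting the received ciphertext:
P[1]: S = E(K, 0x6A) = 0x42; 0x4B ⊕ 0x42 = 0x09.
P[2]: S = E(K, 0x42) = 0x1A; 0x1C ⊕ 0x1A = 0x06.
P[3]: S = E(K, 0x1A) = 0xF2; 0xCD ⊕ 0xF2 = 0x3F.
Blocks that differ from the original plaintext: P[2].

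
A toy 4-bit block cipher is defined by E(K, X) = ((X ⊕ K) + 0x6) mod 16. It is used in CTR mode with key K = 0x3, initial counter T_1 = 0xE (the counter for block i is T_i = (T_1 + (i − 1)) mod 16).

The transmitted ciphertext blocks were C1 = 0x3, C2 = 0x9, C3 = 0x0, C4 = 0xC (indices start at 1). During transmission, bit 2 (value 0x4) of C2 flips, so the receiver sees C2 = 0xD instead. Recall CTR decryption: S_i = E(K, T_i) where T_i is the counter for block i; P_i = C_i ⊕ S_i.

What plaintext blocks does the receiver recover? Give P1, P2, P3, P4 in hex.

Only C2 changed, to 0xD. In CTR, a change in C_i flips the same bit in P_i only; the keystream is unaffected. Decrypting the received ciphertext:
P1: T = 0xE, S = E(K, T) = 0x3; 0x3 ⊕ 0x3 = 0x0.
P2: T = 0xF, S = E(K, T) = 0x2; 0xD ⊕ 0x2 = 0xF.
P3: T = 0x0, S = E(K, T) = 0x9; 0x0 ⊕ 0x9 = 0x9.
P4: T = 0x1, S = E(K, T) = 0x8; 0xC ⊕ 0x8 = 0x4.
Blocks that differ from the original plaintext: P2.

P1 = 0x0, P2 = 0xF, P3 = 0x9, P4 = 0x4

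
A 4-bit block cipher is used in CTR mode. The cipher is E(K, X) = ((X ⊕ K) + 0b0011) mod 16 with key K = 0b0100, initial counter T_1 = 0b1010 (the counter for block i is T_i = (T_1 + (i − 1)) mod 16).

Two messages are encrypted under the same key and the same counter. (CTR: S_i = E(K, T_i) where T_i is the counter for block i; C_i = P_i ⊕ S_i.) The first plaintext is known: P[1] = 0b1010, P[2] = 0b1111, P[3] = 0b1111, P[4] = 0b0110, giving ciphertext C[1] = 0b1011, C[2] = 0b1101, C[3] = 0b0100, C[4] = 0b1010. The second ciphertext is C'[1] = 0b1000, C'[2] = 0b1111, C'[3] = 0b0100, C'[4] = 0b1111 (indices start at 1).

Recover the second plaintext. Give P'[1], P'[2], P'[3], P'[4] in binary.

P'[1] = 0b1001, P'[2] = 0b1101, P'[3] = 0b1111, P'[4] = 0b0011

In CTR with a reused counter, both messages share the same keystream S_i, so C_i ⊕ C'_i = P_i ⊕ P'_i and thus P'_i = P_i ⊕ C_i ⊕ C'_i.
P'[1]: 0b1010 ⊕ 0b1011 ⊕ 0b1000 = 0b1001.
P'[2]: 0b1111 ⊕ 0b1101 ⊕ 0b1111 = 0b1101.
P'[3]: 0b1111 ⊕ 0b0100 ⊕ 0b0100 = 0b1111.
P'[4]: 0b0110 ⊕ 0b1010 ⊕ 0b1111 = 0b0011.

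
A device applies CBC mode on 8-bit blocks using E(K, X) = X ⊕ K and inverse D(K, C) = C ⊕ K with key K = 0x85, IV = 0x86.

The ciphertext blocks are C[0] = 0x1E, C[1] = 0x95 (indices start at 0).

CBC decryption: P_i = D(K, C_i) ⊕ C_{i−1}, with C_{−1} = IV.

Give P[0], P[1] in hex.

P[0]: D(K, 0x1E) = 0x9B; 0x9B ⊕ 0x86 = 0x1D.
P[1]: D(K, 0x95) = 0x10; 0x10 ⊕ 0x1E = 0x0E.

P[0] = 0x1D, P[1] = 0x0E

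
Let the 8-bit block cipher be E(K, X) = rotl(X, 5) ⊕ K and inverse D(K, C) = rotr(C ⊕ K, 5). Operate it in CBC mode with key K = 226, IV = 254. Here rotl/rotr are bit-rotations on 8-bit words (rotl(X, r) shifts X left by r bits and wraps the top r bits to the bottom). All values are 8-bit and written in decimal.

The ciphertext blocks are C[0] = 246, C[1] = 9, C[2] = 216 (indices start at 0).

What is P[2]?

P[2] = 216

CBC decryption: P_i = D(K, C_i) ⊕ C_{i−1}, with C_{−1} = IV.
P[2]: D(K, 216) = 209; 209 ⊕ 9 = 216.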